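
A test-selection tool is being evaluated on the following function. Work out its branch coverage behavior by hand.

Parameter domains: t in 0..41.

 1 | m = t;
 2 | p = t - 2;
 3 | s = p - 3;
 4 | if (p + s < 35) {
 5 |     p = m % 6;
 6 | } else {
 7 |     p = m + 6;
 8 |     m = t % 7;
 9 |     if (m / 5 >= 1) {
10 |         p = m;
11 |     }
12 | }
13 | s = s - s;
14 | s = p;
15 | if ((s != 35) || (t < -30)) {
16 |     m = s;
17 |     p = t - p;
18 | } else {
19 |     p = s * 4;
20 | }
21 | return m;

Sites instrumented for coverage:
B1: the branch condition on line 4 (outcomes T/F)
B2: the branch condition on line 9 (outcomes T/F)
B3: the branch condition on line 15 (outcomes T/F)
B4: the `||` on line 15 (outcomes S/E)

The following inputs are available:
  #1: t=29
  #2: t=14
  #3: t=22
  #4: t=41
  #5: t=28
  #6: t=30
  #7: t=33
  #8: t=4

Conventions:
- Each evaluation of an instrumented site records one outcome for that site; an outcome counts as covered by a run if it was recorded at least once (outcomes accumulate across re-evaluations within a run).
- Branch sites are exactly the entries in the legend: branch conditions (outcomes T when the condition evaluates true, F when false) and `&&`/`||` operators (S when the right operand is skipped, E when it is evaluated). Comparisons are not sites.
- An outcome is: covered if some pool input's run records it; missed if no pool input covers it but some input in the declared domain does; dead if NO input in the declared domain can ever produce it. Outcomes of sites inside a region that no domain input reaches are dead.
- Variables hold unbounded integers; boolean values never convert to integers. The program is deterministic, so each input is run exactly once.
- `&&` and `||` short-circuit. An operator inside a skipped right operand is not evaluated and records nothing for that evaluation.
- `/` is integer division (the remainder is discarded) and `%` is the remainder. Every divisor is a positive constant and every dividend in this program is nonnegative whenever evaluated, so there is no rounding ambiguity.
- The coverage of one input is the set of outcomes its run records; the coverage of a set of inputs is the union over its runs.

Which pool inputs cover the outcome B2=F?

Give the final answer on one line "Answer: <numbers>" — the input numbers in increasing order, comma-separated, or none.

input #1 (t=29): covers B2=F
input #2 (t=14): misses B2=F
input #3 (t=22): covers B2=F
input #4 (t=41): misses B2=F
input #5 (t=28): covers B2=F
input #6 (t=30): covers B2=F
input #7 (t=33): misses B2=F
input #8 (t=4): misses B2=F

Answer: 1, 3, 5, 6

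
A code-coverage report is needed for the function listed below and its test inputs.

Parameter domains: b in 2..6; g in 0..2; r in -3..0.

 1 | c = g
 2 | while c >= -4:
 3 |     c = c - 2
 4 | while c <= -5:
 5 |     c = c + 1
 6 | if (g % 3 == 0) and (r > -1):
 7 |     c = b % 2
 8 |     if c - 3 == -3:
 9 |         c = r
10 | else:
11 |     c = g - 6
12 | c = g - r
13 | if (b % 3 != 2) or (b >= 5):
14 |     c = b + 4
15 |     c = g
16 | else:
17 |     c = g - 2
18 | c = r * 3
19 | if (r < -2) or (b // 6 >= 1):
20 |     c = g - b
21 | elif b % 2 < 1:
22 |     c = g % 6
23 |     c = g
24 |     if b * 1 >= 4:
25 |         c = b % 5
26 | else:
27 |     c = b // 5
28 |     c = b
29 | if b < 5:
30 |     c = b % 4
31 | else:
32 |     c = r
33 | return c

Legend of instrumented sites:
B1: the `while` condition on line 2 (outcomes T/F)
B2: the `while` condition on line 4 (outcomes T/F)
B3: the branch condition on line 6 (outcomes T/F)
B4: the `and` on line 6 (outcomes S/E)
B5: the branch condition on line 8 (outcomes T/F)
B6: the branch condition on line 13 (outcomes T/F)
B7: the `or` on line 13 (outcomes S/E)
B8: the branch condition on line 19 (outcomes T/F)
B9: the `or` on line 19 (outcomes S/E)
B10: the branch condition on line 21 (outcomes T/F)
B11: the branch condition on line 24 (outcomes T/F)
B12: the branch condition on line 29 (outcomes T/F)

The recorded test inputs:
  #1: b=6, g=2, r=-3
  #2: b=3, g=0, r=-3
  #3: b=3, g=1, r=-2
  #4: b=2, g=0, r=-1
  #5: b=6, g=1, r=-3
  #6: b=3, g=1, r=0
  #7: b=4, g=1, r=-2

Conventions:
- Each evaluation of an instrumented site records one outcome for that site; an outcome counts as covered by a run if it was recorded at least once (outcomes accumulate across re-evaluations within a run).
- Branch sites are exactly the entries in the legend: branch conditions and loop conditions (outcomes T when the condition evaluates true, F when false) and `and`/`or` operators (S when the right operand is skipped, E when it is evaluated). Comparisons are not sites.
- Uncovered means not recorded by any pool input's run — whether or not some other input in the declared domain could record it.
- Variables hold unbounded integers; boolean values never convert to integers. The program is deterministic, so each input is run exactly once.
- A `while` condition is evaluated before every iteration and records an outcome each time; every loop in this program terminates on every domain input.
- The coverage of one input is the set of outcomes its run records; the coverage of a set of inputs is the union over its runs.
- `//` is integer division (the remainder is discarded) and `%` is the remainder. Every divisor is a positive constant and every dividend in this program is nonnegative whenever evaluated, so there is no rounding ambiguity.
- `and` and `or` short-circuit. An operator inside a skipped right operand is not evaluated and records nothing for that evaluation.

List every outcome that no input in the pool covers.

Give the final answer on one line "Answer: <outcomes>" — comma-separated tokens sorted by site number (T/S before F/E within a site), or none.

input #1 (b=6, g=2, r=-3): events B1->T, B1->T, B1->T, B1->T, B1->F, B2->T, B2->T, B2->F, B4->S, B3->F, B7->S, B6->T, B9->S, B8->T, ...; covers B1=T, B1=F, B2=T, B2=F, B3=F, B4=S, B6=T, B7=S, B8=T, B9=S, B12=F
input #2 (b=3, g=0, r=-3): events B1->T, B1->T, B1->T, B1->F, B2->T, B2->T, B2->F, B4->E, B3->F, B7->S, B6->T, B9->S, B8->T, B12->T; covers B1=T, B1=F, B2=T, B2=F, B3=F, B4=E, B6=T, B7=S, B8=T, B9=S, B12=T
input #3 (b=3, g=1, r=-2): events B1->T, B1->T, B1->T, B1->F, B2->T, B2->F, B4->S, B3->F, B7->S, B6->T, B9->E, B8->F, B10->F, B12->T; covers B1=T, B1=F, B2=T, B2=F, B3=F, B4=S, B6=T, B7=S, B8=F, B9=E, B10=F, B12=T
input #4 (b=2, g=0, r=-1): events B1->T, B1->T, B1->T, B1->F, B2->T, B2->T, B2->F, B4->E, B3->F, B7->E, B6->F, B9->E, B8->F, B10->T, ...; covers B1=T, B1=F, B2=T, B2=F, B3=F, B4=E, B6=F, B7=E, B8=F, B9=E, B10=T, B11=F, B12=T
input #5 (b=6, g=1, r=-3): events B1->T, B1->T, B1->T, B1->F, B2->T, B2->F, B4->S, B3->F, B7->S, B6->T, B9->S, B8->T, B12->F; covers B1=T, B1=F, B2=T, B2=F, B3=F, B4=S, B6=T, B7=S, B8=T, B9=S, B12=F
input #6 (b=3, g=1, r=0): events B1->T, B1->T, B1->T, B1->F, B2->T, B2->F, B4->S, B3->F, B7->S, B6->T, B9->E, B8->F, B10->F, B12->T; covers B1=T, B1=F, B2=T, B2=F, B3=F, B4=S, B6=T, B7=S, B8=F, B9=E, B10=F, B12=T
input #7 (b=4, g=1, r=-2): events B1->T, B1->T, B1->T, B1->F, B2->T, B2->F, B4->S, B3->F, B7->S, B6->T, B9->E, B8->F, B10->T, B11->T, ...; covers B1=T, B1=F, B2=T, B2=F, B3=F, B4=S, B6=T, B7=S, B8=F, B9=E, B10=T, B11=T, B12=T
union over the pool: B1=T, B1=F, B2=T, B2=F, B3=F, B4=S, B4=E, B6=T, B6=F, B7=S, B7=E, B8=T, B8=F, B9=S, B9=E, B10=T, B10=F, B11=T, B11=F, B12=T, B12=F
uncovered (3 of 24): B3=T, B5=T, B5=F

Answer: B3=T, B5=T, B5=F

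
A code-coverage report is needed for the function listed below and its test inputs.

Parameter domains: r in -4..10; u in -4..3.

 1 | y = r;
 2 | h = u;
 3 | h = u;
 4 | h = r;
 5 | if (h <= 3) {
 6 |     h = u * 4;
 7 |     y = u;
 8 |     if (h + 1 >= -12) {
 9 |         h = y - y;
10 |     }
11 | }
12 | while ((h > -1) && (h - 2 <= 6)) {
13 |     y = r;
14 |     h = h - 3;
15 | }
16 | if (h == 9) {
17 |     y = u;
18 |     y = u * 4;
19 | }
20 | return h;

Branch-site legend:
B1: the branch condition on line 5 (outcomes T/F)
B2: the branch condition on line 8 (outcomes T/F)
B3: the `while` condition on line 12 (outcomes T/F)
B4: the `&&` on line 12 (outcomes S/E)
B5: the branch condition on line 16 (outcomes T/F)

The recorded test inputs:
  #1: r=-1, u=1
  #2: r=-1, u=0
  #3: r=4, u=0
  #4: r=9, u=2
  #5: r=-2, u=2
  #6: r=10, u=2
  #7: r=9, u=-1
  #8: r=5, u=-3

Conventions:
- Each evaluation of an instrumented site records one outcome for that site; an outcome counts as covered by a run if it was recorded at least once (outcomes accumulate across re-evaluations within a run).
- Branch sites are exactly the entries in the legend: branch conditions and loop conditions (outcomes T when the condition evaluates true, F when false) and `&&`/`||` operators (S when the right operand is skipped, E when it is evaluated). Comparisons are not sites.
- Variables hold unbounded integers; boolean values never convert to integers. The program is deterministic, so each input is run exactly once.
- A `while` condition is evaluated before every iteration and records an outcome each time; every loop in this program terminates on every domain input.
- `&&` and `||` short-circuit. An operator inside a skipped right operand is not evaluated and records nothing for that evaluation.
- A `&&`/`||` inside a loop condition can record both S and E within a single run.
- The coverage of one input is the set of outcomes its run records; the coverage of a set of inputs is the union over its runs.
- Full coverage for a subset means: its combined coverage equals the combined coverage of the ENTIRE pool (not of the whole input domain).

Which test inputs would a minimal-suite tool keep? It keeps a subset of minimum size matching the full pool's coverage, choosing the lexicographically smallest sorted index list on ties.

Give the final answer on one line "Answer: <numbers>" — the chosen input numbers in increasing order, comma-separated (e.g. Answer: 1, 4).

run #1 (r=-1, u=1) records B1=T, B2=T, B3=T, B3=F, B4=S, B4=E, B5=F
run #2 (r=-1, u=0) records B1=T, B2=T, B3=T, B3=F, B4=S, B4=E, B5=F
run #3 (r=4, u=0) records B1=F, B3=T, B3=F, B4=S, B4=E, B5=F
run #4 (r=9, u=2) records B1=F, B3=F, B4=E, B5=T
run #5 (r=-2, u=2) records B1=T, B2=T, B3=T, B3=F, B4=S, B4=E, B5=F
run #6 (r=10, u=2) records B1=F, B3=F, B4=E, B5=F
run #7 (r=9, u=-1) records B1=F, B3=F, B4=E, B5=T
run #8 (r=5, u=-3) records B1=F, B3=T, B3=F, B4=S, B4=E, B5=F
union over all inputs: B1=T, B1=F, B2=T, B3=T, B3=F, B4=S, B4=E, B5=T, B5=F (9 outcomes)
checked all size-1 subsets: none covers 9 outcomes (max 7/9)
the canonical winner is {1, 4}: size 2, full 9-outcome coverage, earliest index list among size-2 covers

Answer: 1, 4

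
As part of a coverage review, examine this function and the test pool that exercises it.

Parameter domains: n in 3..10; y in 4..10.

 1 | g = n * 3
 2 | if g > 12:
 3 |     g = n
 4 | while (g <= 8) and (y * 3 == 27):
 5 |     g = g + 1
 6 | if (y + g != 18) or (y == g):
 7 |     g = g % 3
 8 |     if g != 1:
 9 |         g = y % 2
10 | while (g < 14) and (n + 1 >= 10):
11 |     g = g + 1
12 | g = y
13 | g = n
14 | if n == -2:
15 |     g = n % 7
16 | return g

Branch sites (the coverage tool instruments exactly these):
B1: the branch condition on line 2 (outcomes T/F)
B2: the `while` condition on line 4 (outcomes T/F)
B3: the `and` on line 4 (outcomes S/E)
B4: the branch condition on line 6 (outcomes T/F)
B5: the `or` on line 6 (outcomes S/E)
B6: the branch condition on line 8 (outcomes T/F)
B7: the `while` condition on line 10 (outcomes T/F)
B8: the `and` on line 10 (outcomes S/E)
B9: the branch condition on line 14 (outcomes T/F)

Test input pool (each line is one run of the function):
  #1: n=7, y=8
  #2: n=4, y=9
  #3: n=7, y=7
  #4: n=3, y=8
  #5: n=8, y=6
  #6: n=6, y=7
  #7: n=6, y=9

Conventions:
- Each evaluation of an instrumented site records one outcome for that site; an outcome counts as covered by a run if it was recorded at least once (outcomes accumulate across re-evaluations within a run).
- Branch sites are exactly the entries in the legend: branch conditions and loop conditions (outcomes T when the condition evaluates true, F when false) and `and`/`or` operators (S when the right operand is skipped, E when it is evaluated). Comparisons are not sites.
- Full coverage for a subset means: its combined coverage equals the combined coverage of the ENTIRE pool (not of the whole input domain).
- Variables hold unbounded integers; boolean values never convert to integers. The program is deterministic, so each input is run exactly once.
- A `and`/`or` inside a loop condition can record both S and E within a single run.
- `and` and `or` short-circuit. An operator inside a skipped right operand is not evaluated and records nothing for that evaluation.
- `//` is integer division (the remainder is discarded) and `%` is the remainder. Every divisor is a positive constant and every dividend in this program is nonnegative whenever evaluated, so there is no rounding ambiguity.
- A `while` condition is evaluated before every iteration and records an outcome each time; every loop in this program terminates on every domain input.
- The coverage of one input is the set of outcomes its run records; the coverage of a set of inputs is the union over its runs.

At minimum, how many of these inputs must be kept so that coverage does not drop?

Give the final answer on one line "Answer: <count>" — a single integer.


test 1 (n=7, y=8) fires B1->T, B3->E, B2->F, B5->S, B4->T, B6->F, B8->E, B7->F, B9->F; hits B1=T, B2=F, B3=E, B4=T, B5=S, B6=F, B7=F, B8=E, B9=F
test 2 (n=4, y=9) fires B1->F, B3->S, B2->F, B5->S, B4->T, B6->T, B8->E, B7->F, B9->F; hits B1=F, B2=F, B3=S, B4=T, B5=S, B6=T, B7=F, B8=E, B9=F
test 3 (n=7, y=7) fires B1->T, B3->E, B2->F, B5->S, B4->T, B6->F, B8->E, B7->F, B9->F; hits B1=T, B2=F, B3=E, B4=T, B5=S, B6=F, B7=F, B8=E, B9=F
test 4 (n=3, y=8) fires B1->F, B3->S, B2->F, B5->S, B4->T, B6->T, B8->E, B7->F, B9->F; hits B1=F, B2=F, B3=S, B4=T, B5=S, B6=T, B7=F, B8=E, B9=F
test 5 (n=8, y=6) fires B1->T, B3->E, B2->F, B5->S, B4->T, B6->T, B8->E, B7->F, B9->F; hits B1=T, B2=F, B3=E, B4=T, B5=S, B6=T, B7=F, B8=E, B9=F
test 6 (n=6, y=7) fires B1->T, B3->E, B2->F, B5->S, B4->T, B6->T, B8->E, B7->F, B9->F; hits B1=T, B2=F, B3=E, B4=T, B5=S, B6=T, B7=F, B8=E, B9=F
test 7 (n=6, y=9) fires B1->T, B3->E, B2->T, B3->E, B2->T, B3->E, B2->T, B3->S, B2->F, B5->E, B4->T, B6->T, B8->E, B7->F, ...; hits B1=T, B2=T, B2=F, B3=S, B3=E, B4=T, B5=E, B6=T, B7=F, B8=E, B9=F
pool-wide coverage (14 outcomes): B1=T, B1=F, B2=T, B2=F, B3=S, B3=E, B4=T, B5=S, B5=E, B6=T, B6=F, B7=F, B8=E, B9=F
no size-1 subset reaches all 14 outcomes (best union: 11/14)
no size-2 subset reaches all 14 outcomes (best union: 13/14)
inputs {1, 2, 7} (size 3) cover everything; no size-3 subset with a lexicographically smaller index list covers all 14
Answer: 3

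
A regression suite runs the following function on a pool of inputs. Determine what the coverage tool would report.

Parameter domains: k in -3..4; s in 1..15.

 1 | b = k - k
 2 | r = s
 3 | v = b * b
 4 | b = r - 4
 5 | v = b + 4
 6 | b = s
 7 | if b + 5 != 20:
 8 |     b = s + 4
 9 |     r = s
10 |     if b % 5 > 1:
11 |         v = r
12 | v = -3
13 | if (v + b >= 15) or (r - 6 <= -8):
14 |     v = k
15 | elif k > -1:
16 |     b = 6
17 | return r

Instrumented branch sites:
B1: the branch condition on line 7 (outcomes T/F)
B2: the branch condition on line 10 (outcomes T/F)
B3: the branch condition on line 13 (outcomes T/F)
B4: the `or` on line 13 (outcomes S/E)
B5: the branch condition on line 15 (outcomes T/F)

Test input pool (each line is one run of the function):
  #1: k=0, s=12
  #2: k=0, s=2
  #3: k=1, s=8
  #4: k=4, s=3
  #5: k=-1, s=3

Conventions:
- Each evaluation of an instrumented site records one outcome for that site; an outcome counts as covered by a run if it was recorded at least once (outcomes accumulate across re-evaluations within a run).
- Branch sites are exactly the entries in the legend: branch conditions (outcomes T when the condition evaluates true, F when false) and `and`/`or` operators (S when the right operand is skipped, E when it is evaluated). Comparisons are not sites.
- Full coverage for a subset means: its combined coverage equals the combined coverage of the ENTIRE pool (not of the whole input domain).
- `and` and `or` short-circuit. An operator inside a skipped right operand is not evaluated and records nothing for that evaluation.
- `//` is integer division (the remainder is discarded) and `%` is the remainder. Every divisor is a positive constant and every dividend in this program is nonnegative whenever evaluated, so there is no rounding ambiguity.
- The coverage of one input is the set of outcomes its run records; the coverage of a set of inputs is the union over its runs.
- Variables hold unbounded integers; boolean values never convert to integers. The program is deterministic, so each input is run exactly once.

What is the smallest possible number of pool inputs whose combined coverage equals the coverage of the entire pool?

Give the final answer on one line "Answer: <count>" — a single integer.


input #1 (k=0, s=12): events B1->T, B2->F, B4->E, B3->F, B5->T; covers B1=T, B2=F, B3=F, B4=E, B5=T
input #2 (k=0, s=2): events B1->T, B2->F, B4->E, B3->F, B5->T; covers B1=T, B2=F, B3=F, B4=E, B5=T
input #3 (k=1, s=8): events B1->T, B2->T, B4->E, B3->F, B5->T; covers B1=T, B2=T, B3=F, B4=E, B5=T
input #4 (k=4, s=3): events B1->T, B2->T, B4->E, B3->F, B5->T; covers B1=T, B2=T, B3=F, B4=E, B5=T
input #5 (k=-1, s=3): events B1->T, B2->T, B4->E, B3->F, B5->F; covers B1=T, B2=T, B3=F, B4=E, B5=F
together the pool reaches 7 outcomes: B1=T, B2=T, B2=F, B3=F, B4=E, B5=T, B5=F
checked all size-1 subsets: none covers 7 outcomes (max 5/7)
at size 2, {1, 5} reaches all 7 outcomes; every lexicographically earlier size-2 subset fails
Answer: 2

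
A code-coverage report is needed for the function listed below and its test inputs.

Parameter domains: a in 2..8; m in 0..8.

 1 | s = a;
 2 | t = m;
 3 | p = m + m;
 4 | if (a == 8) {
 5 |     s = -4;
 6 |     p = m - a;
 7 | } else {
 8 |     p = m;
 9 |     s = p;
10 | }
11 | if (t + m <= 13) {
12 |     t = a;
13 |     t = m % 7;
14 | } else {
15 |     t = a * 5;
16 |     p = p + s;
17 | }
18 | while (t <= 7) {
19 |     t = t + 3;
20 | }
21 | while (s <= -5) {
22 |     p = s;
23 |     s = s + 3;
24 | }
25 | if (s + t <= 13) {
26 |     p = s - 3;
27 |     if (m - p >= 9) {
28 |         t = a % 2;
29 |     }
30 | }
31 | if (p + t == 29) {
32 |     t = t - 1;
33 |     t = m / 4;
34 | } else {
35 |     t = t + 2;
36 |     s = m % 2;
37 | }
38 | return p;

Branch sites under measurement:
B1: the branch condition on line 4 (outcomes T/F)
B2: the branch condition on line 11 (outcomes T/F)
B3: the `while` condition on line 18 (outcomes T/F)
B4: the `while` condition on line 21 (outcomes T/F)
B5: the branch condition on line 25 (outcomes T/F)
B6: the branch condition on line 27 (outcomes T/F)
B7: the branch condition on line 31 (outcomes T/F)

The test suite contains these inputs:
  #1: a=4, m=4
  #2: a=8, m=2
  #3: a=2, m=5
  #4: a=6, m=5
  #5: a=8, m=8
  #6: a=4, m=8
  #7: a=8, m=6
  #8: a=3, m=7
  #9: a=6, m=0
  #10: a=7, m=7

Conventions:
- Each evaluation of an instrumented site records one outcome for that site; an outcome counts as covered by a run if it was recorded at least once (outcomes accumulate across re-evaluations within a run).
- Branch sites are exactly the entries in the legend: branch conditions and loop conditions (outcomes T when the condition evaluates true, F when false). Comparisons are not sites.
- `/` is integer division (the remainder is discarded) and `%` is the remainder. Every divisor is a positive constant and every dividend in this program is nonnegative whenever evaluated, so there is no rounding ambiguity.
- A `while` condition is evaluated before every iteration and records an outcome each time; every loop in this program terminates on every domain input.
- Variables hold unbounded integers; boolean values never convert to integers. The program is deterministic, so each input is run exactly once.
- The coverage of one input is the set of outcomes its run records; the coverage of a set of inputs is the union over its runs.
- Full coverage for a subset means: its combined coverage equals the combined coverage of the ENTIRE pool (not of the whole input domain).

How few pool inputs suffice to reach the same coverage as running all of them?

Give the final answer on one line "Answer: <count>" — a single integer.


run #1 (a=4, m=4) records B1=F, B2=T, B3=T, B3=F, B4=F, B5=F, B7=F
run #2 (a=8, m=2) records B1=T, B2=T, B3=T, B3=F, B4=F, B5=T, B6=T, B7=F
run #3 (a=2, m=5) records B1=F, B2=T, B3=T, B3=F, B4=F, B5=T, B6=F, B7=F
run #4 (a=6, m=5) records B1=F, B2=T, B3=T, B3=F, B4=F, B5=T, B6=F, B7=F
run #5 (a=8, m=8) records B1=T, B2=F, B3=F, B4=F, B5=F, B7=F
run #6 (a=4, m=8) records B1=F, B2=F, B3=F, B4=F, B5=F, B7=F
run #7 (a=8, m=6) records B1=T, B2=T, B3=T, B3=F, B4=F, B5=T, B6=T, B7=F
run #8 (a=3, m=7) records B1=F, B2=F, B3=F, B4=F, B5=F, B7=T
run #9 (a=6, m=0) records B1=F, B2=T, B3=T, B3=F, B4=F, B5=T, B6=F, B7=F
run #10 (a=7, m=7) records B1=F, B2=F, B3=F, B4=F, B5=F, B7=F
pool-wide coverage (13 outcomes): B1=T, B1=F, B2=T, B2=F, B3=T, B3=F, B4=F, B5=T, B5=F, B6=T, B6=F, B7=T, B7=F
every size-1 subset falls short of the 13 outcomes (best: 8/13)
every size-2 subset falls short of the 13 outcomes (best: 12/13)
the canonical winner is {2, 3, 8}: size 3, full 13-outcome coverage, earliest index list among size-3 covers
Answer: 3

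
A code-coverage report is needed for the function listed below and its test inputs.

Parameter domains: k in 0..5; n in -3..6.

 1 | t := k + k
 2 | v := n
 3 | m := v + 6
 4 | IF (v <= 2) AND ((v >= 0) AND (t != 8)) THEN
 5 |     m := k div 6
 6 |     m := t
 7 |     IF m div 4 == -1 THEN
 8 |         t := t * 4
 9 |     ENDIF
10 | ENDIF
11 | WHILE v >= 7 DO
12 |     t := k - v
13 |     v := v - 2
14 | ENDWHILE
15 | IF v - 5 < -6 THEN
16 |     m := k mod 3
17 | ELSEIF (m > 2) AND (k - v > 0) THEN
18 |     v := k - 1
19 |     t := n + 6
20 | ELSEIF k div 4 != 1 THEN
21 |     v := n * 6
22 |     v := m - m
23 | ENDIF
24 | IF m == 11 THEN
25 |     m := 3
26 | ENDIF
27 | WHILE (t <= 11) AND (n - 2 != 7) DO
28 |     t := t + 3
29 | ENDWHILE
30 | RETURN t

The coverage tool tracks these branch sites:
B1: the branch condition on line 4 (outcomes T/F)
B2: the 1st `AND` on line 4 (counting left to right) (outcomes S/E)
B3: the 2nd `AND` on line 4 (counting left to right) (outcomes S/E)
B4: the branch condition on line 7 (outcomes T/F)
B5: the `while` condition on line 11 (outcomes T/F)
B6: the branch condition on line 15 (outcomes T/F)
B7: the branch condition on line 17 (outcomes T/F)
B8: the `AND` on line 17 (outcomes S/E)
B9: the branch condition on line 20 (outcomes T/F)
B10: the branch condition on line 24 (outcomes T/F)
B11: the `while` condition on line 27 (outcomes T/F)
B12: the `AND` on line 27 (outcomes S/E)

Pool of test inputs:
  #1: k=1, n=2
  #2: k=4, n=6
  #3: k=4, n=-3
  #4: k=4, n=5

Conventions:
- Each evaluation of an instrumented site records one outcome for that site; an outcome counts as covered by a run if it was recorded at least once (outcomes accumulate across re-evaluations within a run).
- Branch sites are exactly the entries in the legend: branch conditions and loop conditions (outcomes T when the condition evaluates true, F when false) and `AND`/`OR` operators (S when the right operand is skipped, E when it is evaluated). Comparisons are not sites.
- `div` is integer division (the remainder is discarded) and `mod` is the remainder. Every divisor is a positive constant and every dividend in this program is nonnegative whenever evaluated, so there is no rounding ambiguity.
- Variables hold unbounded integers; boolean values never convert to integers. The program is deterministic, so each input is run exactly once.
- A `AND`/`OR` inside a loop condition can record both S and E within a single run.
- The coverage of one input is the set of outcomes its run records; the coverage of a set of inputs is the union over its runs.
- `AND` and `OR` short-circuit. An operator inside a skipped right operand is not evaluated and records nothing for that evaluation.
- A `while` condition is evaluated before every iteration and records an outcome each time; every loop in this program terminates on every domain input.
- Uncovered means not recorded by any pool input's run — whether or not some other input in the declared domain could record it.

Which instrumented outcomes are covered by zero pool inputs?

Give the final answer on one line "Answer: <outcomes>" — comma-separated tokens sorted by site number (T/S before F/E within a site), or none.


input #1 (k=1, n=2): events B2->E, B3->E, B1->T, B4->F, B5->F, B6->F, B8->S, B7->F, B9->T, B10->F, B12->E, B11->T, B12->E, B11->T, ...; covers B1=T, B2=E, B3=E, B4=F, B5=F, B6=F, B7=F, B8=S, B9=T, B10=F, B11=T, B11=F, B12=S, B12=E
input #2 (k=4, n=6): events B2->S, B1->F, B5->F, B6->F, B8->E, B7->F, B9->F, B10->F, B12->E, B11->T, B12->E, B11->T, B12->S, B11->F; covers B1=F, B2=S, B5=F, B6=F, B7=F, B8=E, B9=F, B10=F, B11=T, B11=F, B12=S, B12=E
input #3 (k=4, n=-3): events B2->E, B3->S, B1->F, B5->F, B6->T, B10->F, B12->E, B11->T, B12->E, B11->T, B12->S, B11->F; covers B1=F, B2=E, B3=S, B5=F, B6=T, B10=F, B11=T, B11=F, B12=S, B12=E
input #4 (k=4, n=5): events B2->S, B1->F, B5->F, B6->F, B8->E, B7->F, B9->F, B10->T, B12->E, B11->T, B12->E, B11->T, B12->S, B11->F; covers B1=F, B2=S, B5=F, B6=F, B7=F, B8=E, B9=F, B10=T, B11=T, B11=F, B12=S, B12=E
union over the pool: B1=T, B1=F, B2=S, B2=E, B3=S, B3=E, B4=F, B5=F, B6=T, B6=F, B7=F, B8=S, B8=E, B9=T, B9=F, B10=T, B10=F, B11=T, B11=F, B12=S, B12=E
uncovered (3 of 24): B4=T, B5=T, B7=T
Answer: B4=T, B5=T, B7=T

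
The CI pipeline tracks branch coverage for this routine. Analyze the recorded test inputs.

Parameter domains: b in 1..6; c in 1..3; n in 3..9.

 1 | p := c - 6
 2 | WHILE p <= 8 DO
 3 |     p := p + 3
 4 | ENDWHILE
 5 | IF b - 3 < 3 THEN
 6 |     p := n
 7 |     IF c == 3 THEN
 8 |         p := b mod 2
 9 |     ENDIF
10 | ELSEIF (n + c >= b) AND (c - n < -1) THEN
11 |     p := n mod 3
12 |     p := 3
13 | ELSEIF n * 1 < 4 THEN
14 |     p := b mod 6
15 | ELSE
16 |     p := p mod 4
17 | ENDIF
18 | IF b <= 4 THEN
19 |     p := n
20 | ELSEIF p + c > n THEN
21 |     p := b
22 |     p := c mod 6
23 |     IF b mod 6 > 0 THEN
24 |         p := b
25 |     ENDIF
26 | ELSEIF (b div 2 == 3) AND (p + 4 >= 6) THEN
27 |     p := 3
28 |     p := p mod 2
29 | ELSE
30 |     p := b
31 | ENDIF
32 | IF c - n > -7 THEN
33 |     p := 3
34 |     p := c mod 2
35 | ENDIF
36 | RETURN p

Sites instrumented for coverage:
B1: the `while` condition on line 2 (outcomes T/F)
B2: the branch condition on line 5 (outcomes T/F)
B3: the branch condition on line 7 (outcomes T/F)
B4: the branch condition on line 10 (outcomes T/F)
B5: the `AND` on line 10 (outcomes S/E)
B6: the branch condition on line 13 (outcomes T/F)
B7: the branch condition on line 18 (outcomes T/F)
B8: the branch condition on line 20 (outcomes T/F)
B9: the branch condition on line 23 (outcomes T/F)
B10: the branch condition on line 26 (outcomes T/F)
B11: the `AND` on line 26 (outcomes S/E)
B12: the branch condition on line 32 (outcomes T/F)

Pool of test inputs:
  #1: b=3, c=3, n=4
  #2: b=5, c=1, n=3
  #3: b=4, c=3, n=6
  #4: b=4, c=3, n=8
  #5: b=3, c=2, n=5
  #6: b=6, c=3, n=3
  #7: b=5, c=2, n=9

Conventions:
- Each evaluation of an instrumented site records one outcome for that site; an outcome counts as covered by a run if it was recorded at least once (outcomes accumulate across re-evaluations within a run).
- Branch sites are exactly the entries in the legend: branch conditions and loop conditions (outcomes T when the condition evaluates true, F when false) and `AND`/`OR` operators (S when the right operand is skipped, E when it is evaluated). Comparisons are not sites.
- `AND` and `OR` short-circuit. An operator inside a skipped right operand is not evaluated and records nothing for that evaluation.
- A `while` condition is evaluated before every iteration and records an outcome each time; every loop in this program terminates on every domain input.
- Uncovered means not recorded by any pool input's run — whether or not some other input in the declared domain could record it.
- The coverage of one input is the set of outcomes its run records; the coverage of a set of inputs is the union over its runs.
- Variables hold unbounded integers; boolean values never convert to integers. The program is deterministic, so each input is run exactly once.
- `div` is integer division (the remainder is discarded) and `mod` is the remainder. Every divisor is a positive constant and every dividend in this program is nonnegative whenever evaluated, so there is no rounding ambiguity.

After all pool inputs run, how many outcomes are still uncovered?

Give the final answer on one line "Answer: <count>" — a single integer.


test 1 (b=3, c=3, n=4) fires B1->T, B1->T, B1->T, B1->T, B1->F, B2->T, B3->T, B7->T, B12->T; hits B1=T, B1=F, B2=T, B3=T, B7=T, B12=T
test 2 (b=5, c=1, n=3) fires B1->T, B1->T, B1->T, B1->T, B1->T, B1->F, B2->T, B3->F, B7->F, B8->T, B9->T, B12->T; hits B1=T, B1=F, B2=T, B3=F, B7=F, B8=T, B9=T, B12=T
test 3 (b=4, c=3, n=6) fires B1->T, B1->T, B1->T, B1->T, B1->F, B2->T, B3->T, B7->T, B12->T; hits B1=T, B1=F, B2=T, B3=T, B7=T, B12=T
test 4 (b=4, c=3, n=8) fires B1->T, B1->T, B1->T, B1->T, B1->F, B2->T, B3->T, B7->T, B12->T; hits B1=T, B1=F, B2=T, B3=T, B7=T, B12=T
test 5 (b=3, c=2, n=5) fires B1->T, B1->T, B1->T, B1->T, B1->T, B1->F, B2->T, B3->F, B7->T, B12->T; hits B1=T, B1=F, B2=T, B3=F, B7=T, B12=T
test 6 (b=6, c=3, n=3) fires B1->T, B1->T, B1->T, B1->T, B1->F, B2->F, B5->E, B4->F, B6->T, B7->F, B8->F, B11->E, B10->F, B12->T; hits B1=T, B1=F, B2=F, B4=F, B5=E, B6=T, B7=F, B8=F, B10=F, B11=E, B12=T
test 7 (b=5, c=2, n=9) fires B1->T, B1->T, B1->T, B1->T, B1->T, B1->F, B2->T, B3->F, B7->F, B8->T, B9->T, B12->F; hits B1=T, B1=F, B2=T, B3=F, B7=F, B8=T, B9=T, B12=F
union over the pool: B1=T, B1=F, B2=T, B2=F, B3=T, B3=F, B4=F, B5=E, B6=T, B7=T, B7=F, B8=T, B8=F, B9=T, B10=F, B11=E, B12=T, B12=F
uncovered (6 of 24): B4=T, B5=S, B6=F, B9=F, B10=T, B11=S
Answer: 6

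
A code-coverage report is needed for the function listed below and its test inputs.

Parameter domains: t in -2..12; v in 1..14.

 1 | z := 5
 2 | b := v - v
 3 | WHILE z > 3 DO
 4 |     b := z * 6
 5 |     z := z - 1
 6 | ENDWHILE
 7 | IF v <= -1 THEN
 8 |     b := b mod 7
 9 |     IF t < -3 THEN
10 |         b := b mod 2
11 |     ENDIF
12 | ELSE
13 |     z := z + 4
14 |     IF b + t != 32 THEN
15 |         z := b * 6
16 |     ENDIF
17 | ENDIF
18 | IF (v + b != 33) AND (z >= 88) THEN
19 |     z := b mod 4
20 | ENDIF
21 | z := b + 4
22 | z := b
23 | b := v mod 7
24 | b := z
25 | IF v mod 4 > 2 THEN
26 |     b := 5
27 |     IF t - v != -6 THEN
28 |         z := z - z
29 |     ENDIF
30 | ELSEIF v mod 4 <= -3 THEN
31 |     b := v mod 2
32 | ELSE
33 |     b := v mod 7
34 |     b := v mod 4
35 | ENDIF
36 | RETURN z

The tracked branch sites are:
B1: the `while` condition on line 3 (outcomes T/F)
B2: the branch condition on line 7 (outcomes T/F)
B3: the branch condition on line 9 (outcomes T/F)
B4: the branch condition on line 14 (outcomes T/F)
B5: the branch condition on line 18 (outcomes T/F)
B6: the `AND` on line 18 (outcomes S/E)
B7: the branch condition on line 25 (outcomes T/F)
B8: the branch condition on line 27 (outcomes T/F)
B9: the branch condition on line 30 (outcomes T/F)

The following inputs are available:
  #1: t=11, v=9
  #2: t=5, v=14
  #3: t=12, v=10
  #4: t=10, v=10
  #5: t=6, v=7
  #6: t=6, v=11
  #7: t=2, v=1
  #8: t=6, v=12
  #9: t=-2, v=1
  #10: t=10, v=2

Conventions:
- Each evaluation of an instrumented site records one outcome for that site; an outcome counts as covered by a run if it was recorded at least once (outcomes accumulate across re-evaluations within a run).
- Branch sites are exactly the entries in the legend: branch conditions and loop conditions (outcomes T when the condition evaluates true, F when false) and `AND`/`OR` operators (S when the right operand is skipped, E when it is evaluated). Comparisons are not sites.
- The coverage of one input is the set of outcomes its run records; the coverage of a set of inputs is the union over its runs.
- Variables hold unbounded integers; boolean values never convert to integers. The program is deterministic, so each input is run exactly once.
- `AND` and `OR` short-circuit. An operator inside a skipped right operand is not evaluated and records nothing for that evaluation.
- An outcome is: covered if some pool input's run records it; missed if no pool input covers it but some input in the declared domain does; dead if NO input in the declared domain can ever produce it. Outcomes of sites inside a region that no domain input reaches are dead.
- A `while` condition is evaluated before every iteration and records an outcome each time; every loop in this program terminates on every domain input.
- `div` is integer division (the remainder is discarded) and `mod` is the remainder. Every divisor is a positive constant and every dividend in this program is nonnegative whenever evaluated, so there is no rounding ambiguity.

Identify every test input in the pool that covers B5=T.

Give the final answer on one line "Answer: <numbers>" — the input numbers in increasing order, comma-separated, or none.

input #1 (t=11, v=9): never hits B5=T
input #2 (t=5, v=14): hits B5=T
input #3 (t=12, v=10): hits B5=T
input #4 (t=10, v=10): hits B5=T
input #5 (t=6, v=7): hits B5=T
input #6 (t=6, v=11): hits B5=T
input #7 (t=2, v=1): hits B5=T
input #8 (t=6, v=12): hits B5=T
input #9 (t=-2, v=1): hits B5=T
input #10 (t=10, v=2): hits B5=T

Answer: 2, 3, 4, 5, 6, 7, 8, 9, 10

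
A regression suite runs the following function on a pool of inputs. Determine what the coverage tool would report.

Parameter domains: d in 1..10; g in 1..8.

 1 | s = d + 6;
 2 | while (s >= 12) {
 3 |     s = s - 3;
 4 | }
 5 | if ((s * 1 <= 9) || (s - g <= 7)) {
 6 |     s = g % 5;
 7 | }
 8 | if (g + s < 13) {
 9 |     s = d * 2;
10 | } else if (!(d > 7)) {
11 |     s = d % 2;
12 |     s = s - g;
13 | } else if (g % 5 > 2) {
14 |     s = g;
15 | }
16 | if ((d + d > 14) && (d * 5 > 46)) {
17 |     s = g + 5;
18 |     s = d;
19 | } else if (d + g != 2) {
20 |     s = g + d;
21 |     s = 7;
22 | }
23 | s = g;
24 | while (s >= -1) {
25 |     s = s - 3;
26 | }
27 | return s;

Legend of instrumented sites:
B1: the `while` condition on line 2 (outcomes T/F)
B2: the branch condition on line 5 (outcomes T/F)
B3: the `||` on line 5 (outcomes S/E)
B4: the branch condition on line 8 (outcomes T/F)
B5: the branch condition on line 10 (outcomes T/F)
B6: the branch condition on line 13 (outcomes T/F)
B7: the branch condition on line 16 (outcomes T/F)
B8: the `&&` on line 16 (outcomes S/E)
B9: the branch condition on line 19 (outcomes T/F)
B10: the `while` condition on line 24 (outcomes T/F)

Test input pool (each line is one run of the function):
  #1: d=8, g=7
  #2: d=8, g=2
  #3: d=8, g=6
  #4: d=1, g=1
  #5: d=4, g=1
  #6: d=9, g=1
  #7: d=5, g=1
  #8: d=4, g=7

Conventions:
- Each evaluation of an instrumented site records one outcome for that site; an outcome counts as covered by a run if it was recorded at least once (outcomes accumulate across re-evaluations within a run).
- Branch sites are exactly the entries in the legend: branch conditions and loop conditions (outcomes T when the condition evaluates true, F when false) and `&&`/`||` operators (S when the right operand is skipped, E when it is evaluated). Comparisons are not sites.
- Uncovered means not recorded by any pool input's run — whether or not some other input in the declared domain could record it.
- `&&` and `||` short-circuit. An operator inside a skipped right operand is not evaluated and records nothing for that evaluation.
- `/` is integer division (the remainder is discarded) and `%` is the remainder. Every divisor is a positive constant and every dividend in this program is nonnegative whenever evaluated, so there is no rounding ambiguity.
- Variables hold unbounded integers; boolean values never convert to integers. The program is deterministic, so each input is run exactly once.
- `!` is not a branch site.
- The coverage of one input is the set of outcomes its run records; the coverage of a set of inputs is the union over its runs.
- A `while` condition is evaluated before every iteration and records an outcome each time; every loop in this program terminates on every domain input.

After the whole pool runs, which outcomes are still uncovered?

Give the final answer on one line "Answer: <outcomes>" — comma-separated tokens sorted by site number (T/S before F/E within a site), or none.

input #1 (d=8, g=7): covers B1=T, B1=F, B2=T, B3=E, B4=T, B7=F, B8=E, B9=T, B10=T, B10=F
input #2 (d=8, g=2): covers B1=T, B1=F, B2=F, B3=E, B4=F, B5=F, B6=F, B7=F, B8=E, B9=T, B10=T, B10=F
input #3 (d=8, g=6): covers B1=T, B1=F, B2=T, B3=E, B4=T, B7=F, B8=E, B9=T, B10=T, B10=F
input #4 (d=1, g=1): covers B1=F, B2=T, B3=S, B4=T, B7=F, B8=S, B9=F, B10=T, B10=F
input #5 (d=4, g=1): covers B1=F, B2=F, B3=E, B4=T, B7=F, B8=S, B9=T, B10=T, B10=F
input #6 (d=9, g=1): covers B1=T, B1=F, B2=T, B3=S, B4=T, B7=F, B8=E, B9=T, B10=T, B10=F
input #7 (d=5, g=1): covers B1=F, B2=F, B3=E, B4=T, B7=F, B8=S, B9=T, B10=T, B10=F
input #8 (d=4, g=7): covers B1=F, B2=T, B3=E, B4=T, B7=F, B8=S, B9=T, B10=T, B10=F
union over the pool: B1=T, B1=F, B2=T, B2=F, B3=S, B3=E, B4=T, B4=F, B5=F, B6=F, B7=F, B8=S, B8=E, B9=T, B9=F, B10=T, B10=F
uncovered (3 of 20): B5=T, B6=T, B7=T

Answer: B5=T, B6=T, B7=T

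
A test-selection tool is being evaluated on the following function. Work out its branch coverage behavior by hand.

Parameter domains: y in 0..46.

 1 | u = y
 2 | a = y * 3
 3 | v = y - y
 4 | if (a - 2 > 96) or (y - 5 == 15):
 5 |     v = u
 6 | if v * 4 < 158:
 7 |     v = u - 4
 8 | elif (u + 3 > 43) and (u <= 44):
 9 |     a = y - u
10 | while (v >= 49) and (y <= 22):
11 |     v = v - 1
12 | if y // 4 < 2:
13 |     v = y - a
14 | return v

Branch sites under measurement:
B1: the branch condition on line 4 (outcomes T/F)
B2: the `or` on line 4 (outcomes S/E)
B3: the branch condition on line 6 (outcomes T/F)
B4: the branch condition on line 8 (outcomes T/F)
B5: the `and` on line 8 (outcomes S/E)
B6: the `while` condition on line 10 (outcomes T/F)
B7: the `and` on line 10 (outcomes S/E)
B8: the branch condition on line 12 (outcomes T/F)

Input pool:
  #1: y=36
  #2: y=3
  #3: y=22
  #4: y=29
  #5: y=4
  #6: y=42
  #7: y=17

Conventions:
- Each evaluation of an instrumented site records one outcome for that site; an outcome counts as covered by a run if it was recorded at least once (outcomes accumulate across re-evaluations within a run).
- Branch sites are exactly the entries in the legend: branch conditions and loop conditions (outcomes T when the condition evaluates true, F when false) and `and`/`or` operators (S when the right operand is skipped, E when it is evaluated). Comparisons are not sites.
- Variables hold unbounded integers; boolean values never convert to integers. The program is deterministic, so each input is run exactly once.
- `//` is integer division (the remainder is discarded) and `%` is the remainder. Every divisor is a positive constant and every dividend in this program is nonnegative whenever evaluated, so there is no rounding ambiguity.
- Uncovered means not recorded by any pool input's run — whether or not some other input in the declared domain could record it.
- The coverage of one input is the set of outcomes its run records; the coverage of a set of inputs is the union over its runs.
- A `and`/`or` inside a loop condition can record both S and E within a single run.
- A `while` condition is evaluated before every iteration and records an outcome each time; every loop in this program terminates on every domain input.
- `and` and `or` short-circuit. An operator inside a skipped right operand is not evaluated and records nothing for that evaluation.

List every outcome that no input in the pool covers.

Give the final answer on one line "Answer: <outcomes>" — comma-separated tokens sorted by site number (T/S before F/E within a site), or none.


input #1, y=36: events B2->S, B1->T, B3->T, B7->S, B6->F, B8->F; outcomes B1=T, B2=S, B3=T, B6=F, B7=S, B8=F
input #2, y=3: events B2->E, B1->F, B3->T, B7->S, B6->F, B8->T; outcomes B1=F, B2=E, B3=T, B6=F, B7=S, B8=T
input #3, y=22: events B2->E, B1->F, B3->T, B7->S, B6->F, B8->F; outcomes B1=F, B2=E, B3=T, B6=F, B7=S, B8=F
input #4, y=29: events B2->E, B1->F, B3->T, B7->S, B6->F, B8->F; outcomes B1=F, B2=E, B3=T, B6=F, B7=S, B8=F
input #5, y=4: events B2->E, B1->F, B3->T, B7->S, B6->F, B8->T; outcomes B1=F, B2=E, B3=T, B6=F, B7=S, B8=T
input #6, y=42: events B2->S, B1->T, B3->F, B5->E, B4->T, B7->S, B6->F, B8->F; outcomes B1=T, B2=S, B3=F, B4=T, B5=E, B6=F, B7=S, B8=F
input #7, y=17: events B2->E, B1->F, B3->T, B7->S, B6->F, B8->F; outcomes B1=F, B2=E, B3=T, B6=F, B7=S, B8=F
union over the pool: B1=T, B1=F, B2=S, B2=E, B3=T, B3=F, B4=T, B5=E, B6=F, B7=S, B8=T, B8=F
uncovered (4 of 16): B4=F, B5=S, B6=T, B7=E
Answer: B4=F, B5=S, B6=T, B7=E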